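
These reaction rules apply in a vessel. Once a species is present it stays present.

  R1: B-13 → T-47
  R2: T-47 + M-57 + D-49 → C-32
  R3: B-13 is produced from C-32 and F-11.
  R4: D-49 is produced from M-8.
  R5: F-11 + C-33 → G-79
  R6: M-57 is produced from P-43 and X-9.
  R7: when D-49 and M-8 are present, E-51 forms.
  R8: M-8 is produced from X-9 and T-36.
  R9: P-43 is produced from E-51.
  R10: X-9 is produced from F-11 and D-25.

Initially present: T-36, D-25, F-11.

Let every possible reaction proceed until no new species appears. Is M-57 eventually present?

F-11 and D-25 present → X-9 forms (R10).
X-9 and T-36 present → M-8 forms (R8).
M-8 present → D-49 forms (R4).
D-49 and M-8 present → E-51 forms (R7).
E-51 present → P-43 forms (R9).
P-43 and X-9 present → M-57 forms (R6).

Yes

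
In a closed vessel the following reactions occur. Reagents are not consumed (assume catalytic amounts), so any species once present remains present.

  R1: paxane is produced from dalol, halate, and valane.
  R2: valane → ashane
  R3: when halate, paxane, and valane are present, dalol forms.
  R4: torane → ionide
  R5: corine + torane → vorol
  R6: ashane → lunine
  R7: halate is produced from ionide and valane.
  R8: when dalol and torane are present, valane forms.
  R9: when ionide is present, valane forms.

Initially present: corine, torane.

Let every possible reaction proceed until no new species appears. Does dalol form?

dalol would need halate, paxane, and valane (R3), but paxane never forms.

No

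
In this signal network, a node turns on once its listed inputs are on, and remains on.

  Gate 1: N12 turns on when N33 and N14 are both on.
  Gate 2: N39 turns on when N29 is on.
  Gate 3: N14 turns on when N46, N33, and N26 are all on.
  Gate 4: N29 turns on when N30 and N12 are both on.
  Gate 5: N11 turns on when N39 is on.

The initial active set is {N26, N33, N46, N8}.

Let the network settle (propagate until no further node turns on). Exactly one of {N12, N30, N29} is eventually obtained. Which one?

N12

Gate 3: N46, N33, and N26 on → N14 on.
N33 and N14 are on, so N12 turns on (Gate 1).
No rule produces N30, and it is not given. N29 would need N30 and N12 (Gate 4), but N30 never turns on.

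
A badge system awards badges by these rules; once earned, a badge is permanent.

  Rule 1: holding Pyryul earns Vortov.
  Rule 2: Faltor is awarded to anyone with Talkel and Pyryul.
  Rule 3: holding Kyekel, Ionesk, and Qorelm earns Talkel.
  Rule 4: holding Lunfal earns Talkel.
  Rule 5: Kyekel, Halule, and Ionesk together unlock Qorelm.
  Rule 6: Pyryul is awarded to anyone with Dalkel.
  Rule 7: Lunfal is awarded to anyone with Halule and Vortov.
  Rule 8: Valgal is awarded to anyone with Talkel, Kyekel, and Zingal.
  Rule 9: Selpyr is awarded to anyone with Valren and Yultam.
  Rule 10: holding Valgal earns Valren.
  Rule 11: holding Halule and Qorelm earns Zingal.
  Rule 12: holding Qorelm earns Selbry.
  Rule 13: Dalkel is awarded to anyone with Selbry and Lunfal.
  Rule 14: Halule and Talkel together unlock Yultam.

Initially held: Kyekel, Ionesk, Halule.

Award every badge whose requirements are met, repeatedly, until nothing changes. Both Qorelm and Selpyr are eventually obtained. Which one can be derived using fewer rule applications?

Qorelm: With Kyekel, Halule, and Ionesk, Qorelm is earned (Rule 5). [1 rule application]
Selpyr: With Kyekel, Halule, and Ionesk, Qorelm is earned (Rule 5). With Halule and Qorelm, Zingal is earned (Rule 11). With Kyekel, Ionesk, and Qorelm, Talkel is earned (Rule 3). With Talkel, Kyekel, and Zingal, Valgal is earned (Rule 8). With Halule and Talkel, Yultam is earned (Rule 14). With Valgal, Valren is earned (Rule 10). With Valren and Yultam, Selpyr is earned (Rule 9). [7 rule applications]
Qorelm needs fewer.

Qorelm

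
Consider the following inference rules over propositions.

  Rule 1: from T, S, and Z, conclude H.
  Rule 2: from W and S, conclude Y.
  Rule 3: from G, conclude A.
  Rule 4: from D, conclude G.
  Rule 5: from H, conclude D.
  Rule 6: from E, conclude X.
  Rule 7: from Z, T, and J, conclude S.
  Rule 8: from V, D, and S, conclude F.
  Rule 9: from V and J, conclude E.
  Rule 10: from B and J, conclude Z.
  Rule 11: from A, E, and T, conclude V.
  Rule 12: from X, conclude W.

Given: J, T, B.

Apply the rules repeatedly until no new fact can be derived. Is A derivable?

B and J hold, so Z follows (Rule 10).
From Z, T, and J, Rule 7 gives S.
From T, S, and Z, Rule 1 gives H.
H holds, so D follows (Rule 5).
D holds, so G follows (Rule 4).
G holds, so A follows (Rule 3).

Yes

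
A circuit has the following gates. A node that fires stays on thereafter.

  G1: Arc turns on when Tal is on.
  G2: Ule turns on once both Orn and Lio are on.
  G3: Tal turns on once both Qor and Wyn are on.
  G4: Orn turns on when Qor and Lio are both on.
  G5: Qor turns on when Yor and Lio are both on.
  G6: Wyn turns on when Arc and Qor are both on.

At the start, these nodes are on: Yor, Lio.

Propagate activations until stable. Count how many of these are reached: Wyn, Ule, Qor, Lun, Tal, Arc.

Yor and Lio are on, so Qor turns on (G5).
Qor and Lio are on, so Orn turns on (G4).
Orn and Lio are on, so Ule turns on (G2).
Wyn would need Arc and Qor (G6), but Arc never turns on.
Ule: reached.
Qor: reached.
No rule produces Lun, and it is not given.
Tal would need Qor and Wyn (G3), but Wyn never turns on.
Arc would need Tal (G1), but Tal never turns on.
Reached: Ule and Qor — 2 of the 6.

2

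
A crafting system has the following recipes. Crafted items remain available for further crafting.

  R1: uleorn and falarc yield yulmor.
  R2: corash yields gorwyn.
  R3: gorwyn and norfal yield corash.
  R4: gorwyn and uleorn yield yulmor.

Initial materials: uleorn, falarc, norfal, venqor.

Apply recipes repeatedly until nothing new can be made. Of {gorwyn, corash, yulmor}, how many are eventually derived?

1

uleorn and falarc → yulmor (R1).
gorwyn would need corash (R2), but corash is never obtained.
corash would need gorwyn and norfal (R3), but gorwyn is never obtained.
yulmor: reached.
Reached: yulmor — 1 of the 3.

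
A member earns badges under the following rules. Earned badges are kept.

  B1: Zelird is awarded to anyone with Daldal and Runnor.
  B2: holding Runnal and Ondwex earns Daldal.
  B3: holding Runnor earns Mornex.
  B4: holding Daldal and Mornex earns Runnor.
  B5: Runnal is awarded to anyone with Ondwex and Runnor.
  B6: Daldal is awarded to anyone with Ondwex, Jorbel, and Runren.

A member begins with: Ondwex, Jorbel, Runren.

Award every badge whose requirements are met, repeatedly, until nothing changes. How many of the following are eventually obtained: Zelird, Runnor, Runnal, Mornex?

Zelird would need Daldal and Runnor (B1), but Runnor is never earned.
Runnor would need Daldal and Mornex (B4), but Mornex is never earned.
Runnal would need Ondwex and Runnor (B5), but Runnor is never earned.
Mornex would need Runnor (B3), but Runnor is never earned.
None of the 4 are reached.

0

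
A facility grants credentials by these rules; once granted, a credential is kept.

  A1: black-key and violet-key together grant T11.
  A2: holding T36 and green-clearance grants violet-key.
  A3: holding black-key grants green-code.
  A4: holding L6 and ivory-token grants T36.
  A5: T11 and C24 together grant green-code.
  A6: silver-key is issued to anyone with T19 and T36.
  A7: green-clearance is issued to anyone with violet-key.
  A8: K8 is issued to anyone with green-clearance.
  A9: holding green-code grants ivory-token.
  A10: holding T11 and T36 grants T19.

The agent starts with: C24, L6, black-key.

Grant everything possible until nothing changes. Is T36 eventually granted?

Yes

Holding black-key grants green-code (A3).
Holding green-code grants ivory-token (A9).
Holding L6 and ivory-token grants T36 (A4).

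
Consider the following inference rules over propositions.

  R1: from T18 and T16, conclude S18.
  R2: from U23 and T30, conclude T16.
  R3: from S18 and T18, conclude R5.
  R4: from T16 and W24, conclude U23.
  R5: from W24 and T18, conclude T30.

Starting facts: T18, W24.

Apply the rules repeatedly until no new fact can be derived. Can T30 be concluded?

From W24 and T18, R5 gives T30.

Yes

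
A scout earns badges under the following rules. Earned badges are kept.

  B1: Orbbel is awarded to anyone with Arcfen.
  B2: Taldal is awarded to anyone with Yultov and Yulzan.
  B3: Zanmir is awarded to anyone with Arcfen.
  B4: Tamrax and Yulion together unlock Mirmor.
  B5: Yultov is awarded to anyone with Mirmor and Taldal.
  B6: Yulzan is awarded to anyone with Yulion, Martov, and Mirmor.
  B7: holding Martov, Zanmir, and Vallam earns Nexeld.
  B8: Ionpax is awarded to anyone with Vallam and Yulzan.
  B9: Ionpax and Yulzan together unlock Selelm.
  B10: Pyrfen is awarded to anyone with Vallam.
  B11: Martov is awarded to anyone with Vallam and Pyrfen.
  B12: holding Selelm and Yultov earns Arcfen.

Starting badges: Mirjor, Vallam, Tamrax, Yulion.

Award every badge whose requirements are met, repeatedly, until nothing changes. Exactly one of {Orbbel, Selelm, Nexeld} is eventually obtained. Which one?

With Tamrax and Yulion, Mirmor is earned (B4).
With Vallam, Pyrfen is earned (B10).
With Vallam and Pyrfen, Martov is earned (B11).
With Yulion, Martov, and Mirmor, Yulzan is earned (B6).
With Vallam and Yulzan, Ionpax is earned (B8).
With Ionpax and Yulzan, Selelm is earned (B9).
Nexeld would need Martov, Zanmir, and Vallam (B7), but Zanmir is never earned. Orbbel would need Arcfen (B1), but Arcfen is never earned.

Selelm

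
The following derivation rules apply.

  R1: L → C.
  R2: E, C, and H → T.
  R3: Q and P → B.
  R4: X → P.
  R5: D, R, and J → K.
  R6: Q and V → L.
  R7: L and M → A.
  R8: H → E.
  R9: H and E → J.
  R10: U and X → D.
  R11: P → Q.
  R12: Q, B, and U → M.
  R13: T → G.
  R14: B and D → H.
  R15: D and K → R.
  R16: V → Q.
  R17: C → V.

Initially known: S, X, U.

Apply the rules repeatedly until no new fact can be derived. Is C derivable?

C would need L (R1), but L is never established.

No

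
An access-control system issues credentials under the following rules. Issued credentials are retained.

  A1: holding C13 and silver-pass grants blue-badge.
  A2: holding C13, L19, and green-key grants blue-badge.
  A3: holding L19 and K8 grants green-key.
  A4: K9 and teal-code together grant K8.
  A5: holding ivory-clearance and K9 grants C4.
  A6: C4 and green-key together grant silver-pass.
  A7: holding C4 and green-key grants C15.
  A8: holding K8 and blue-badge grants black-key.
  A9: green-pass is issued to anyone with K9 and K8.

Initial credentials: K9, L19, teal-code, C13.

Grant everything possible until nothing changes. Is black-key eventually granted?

Holding K9 and teal-code grants K8 (A4).
Holding L19 and K8 grants green-key (A3).
Holding C13, L19, and green-key grants blue-badge (A2).
Holding K8 and blue-badge grants black-key (A8).

Yes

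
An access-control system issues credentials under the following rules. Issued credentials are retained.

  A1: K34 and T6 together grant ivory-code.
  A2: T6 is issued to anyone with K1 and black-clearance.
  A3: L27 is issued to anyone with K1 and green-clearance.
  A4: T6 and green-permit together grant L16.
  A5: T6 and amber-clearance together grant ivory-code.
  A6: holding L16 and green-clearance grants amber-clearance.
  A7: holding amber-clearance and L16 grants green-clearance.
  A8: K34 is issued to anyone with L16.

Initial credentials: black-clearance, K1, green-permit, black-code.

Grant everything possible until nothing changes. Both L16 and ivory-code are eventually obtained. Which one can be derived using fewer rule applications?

L16

L16: Holding K1 and black-clearance grants T6 (A2). Holding T6 and green-permit grants L16 (A4). [2 rule applications]
ivory-code: Holding K1 and black-clearance grants T6 (A2). Holding T6 and green-permit grants L16 (A4). Holding L16 grants K34 (A8). Holding K34 and T6 grants ivory-code (A1). [4 rule applications]
L16 needs fewer.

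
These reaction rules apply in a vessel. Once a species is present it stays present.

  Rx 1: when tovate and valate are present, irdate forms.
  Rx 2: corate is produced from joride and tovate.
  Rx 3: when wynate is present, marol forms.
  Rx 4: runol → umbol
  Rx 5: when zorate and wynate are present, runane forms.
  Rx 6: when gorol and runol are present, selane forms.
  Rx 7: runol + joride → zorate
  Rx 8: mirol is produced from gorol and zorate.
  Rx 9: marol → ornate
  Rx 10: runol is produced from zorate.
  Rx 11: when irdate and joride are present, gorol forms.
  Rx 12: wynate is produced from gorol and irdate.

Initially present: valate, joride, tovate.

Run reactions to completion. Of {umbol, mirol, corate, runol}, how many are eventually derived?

joride and tovate present → corate forms (Rx 2).
umbol would need runol (Rx 4), but runol never forms.
mirol would need gorol and zorate (Rx 8), but zorate never forms.
corate: reached.
runol would need zorate (Rx 10), but zorate never forms.
Reached: corate — 1 of the 4.

1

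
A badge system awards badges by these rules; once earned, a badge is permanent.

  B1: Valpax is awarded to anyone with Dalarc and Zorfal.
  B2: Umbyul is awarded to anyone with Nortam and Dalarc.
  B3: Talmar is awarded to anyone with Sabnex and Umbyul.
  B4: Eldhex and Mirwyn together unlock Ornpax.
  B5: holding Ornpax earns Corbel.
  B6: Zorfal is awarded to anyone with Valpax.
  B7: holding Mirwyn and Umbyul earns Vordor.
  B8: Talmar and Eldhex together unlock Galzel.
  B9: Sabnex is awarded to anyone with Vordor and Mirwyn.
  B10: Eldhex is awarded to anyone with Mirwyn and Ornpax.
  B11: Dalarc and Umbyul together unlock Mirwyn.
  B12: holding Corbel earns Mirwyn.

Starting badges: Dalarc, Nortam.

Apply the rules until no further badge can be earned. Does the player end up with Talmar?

With Nortam and Dalarc, Umbyul is earned (B2).
With Dalarc and Umbyul, Mirwyn is earned (B11).
With Mirwyn and Umbyul, Vordor is earned (B7).
With Vordor and Mirwyn, Sabnex is earned (B9).
With Sabnex and Umbyul, Talmar is earned (B3).

Yes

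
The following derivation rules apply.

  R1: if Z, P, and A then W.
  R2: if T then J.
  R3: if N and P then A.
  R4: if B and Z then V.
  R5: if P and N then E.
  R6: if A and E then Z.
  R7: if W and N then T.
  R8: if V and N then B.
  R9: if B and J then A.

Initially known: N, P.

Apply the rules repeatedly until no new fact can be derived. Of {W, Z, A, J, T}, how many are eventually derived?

From N and P, R3 gives A.
P and N hold, so E follows (R5).
A and E hold, so Z follows (R6).
Z, P, and A hold, so W follows (R1).
From W and N, R7 gives T.
T holds, so J follows (R2).
W: reached.
Z: reached.
A: reached.
J: reached.
T: reached.
All 5 are reached.

5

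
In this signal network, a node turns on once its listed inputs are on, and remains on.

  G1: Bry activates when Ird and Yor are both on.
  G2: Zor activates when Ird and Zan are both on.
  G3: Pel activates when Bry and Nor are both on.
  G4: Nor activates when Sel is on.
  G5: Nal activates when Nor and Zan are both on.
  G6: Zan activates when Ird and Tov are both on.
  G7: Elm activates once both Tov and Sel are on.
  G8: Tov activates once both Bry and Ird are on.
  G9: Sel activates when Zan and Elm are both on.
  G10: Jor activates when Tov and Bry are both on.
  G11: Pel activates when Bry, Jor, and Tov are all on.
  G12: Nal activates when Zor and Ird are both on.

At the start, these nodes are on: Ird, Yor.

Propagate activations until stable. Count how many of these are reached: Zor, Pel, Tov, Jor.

Ird and Yor are on, so Bry activates (G1).
Bry and Ird are on, so Tov activates (G8).
Tov and Bry are on, so Jor activates (G10).
G6: Ird and Tov on → Zan on.
G11: Bry, Jor, and Tov on → Pel on.
Ird and Zan are on, so Zor activates (G2).
Zor: reached.
Pel: reached.
Tov: reached.
Jor: reached.
All 4 are reached.

4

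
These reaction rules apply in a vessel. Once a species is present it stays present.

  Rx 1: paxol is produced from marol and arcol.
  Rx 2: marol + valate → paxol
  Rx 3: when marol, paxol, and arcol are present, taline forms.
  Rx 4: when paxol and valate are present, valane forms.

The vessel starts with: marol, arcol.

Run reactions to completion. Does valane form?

valane would need paxol and valate (Rx 4), but valate never forms.

No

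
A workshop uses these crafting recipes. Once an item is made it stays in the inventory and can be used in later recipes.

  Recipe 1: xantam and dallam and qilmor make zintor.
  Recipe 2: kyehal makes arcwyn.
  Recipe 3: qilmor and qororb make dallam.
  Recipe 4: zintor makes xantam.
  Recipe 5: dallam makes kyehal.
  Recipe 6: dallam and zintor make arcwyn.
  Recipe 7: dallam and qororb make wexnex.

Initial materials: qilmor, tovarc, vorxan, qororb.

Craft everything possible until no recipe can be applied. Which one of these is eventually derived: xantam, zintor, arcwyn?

qilmor and qororb → dallam (Recipe 3).
dallam → kyehal (Recipe 5).
kyehal → arcwyn (Recipe 2).
zintor would need xantam, dallam, and qilmor (Recipe 1), but xantam is never obtained. xantam would need zintor (Recipe 4), but zintor is never obtained.

arcwyn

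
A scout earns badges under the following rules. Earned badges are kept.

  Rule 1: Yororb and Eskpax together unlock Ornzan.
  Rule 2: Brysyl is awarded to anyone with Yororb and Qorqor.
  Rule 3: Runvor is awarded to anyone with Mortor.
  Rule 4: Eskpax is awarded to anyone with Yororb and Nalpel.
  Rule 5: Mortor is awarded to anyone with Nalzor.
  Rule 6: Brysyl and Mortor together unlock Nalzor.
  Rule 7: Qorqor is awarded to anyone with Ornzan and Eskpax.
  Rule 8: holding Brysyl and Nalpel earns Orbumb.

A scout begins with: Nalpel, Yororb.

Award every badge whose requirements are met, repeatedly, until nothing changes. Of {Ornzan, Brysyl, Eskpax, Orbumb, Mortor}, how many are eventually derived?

4

With Yororb and Nalpel, Eskpax is earned (Rule 4).
With Yororb and Eskpax, Ornzan is earned (Rule 1).
With Ornzan and Eskpax, Qorqor is earned (Rule 7).
With Yororb and Qorqor, Brysyl is earned (Rule 2).
With Brysyl and Nalpel, Orbumb is earned (Rule 8).
Ornzan: reached.
Brysyl: reached.
Eskpax: reached.
Orbumb: reached.
Mortor would need Nalzor (Rule 5), but Nalzor is never earned.
Reached: Ornzan, Brysyl, Eskpax, and Orbumb — 4 of the 5.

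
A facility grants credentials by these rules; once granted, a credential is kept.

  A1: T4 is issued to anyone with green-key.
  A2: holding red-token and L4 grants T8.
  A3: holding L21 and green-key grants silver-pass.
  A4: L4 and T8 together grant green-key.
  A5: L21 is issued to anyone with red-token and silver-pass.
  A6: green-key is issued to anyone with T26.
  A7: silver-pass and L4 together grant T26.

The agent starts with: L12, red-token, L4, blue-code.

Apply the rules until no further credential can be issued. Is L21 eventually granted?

No

L21 would need red-token and silver-pass (A5), but silver-pass is never granted.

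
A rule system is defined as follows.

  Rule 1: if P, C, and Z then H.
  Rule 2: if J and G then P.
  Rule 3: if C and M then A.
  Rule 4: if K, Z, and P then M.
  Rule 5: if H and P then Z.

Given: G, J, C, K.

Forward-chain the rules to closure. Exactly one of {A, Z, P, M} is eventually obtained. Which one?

From J and G, Rule 2 gives P.
A would need C and M (Rule 3), but M is never established. Z would need H and P (Rule 5), but H is never established. M would need K, Z, and P (Rule 4), but Z is never established.

P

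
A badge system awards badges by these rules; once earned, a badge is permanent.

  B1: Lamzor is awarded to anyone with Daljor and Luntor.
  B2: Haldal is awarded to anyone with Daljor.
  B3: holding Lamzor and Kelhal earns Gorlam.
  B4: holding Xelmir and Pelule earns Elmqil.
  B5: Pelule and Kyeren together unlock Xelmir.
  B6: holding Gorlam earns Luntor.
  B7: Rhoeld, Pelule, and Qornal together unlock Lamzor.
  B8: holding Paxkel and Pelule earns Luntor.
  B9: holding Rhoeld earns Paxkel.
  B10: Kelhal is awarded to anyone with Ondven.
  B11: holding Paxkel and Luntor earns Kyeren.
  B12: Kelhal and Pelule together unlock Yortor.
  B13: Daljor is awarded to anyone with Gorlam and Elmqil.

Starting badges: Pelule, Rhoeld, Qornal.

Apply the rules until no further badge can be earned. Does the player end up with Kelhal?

Kelhal would need Ondven (B10), but Ondven is never earned.

No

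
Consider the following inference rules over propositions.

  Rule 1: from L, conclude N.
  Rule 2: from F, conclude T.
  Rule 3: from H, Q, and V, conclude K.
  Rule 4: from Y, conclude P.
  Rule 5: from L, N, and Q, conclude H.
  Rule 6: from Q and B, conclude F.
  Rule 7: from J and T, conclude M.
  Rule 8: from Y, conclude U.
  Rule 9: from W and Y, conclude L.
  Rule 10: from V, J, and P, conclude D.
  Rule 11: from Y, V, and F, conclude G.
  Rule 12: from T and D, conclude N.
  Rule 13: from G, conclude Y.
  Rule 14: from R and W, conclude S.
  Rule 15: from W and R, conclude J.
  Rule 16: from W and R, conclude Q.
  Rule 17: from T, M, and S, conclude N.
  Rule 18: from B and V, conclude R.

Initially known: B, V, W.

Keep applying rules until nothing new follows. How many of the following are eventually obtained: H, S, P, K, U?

1

B and V hold, so R follows (Rule 18).
From R and W, Rule 14 gives S.
H would need L, N, and Q (Rule 5), but L is never established.
S: reached.
P would need Y (Rule 4), but Y is never established.
K would need H, Q, and V (Rule 3), but H is never established.
U would need Y (Rule 8), but Y is never established.
Reached: S — 1 of the 5.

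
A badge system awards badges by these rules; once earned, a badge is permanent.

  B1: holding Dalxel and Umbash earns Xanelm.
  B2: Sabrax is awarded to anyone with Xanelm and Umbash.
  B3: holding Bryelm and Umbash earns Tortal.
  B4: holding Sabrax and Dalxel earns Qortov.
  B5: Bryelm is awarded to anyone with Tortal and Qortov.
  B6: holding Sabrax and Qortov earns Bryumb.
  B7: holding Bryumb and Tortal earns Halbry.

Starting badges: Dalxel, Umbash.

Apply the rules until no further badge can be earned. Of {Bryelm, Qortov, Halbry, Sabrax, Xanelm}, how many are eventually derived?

3

With Dalxel and Umbash, Xanelm is earned (B1).
With Xanelm and Umbash, Sabrax is earned (B2).
With Sabrax and Dalxel, Qortov is earned (B4).
Bryelm would need Tortal and Qortov (B5), but Tortal is never earned.
Qortov: reached.
Halbry would need Bryumb and Tortal (B7), but Tortal is never earned.
Sabrax: reached.
Xanelm: reached.
Reached: Qortov, Sabrax, and Xanelm — 3 of the 5.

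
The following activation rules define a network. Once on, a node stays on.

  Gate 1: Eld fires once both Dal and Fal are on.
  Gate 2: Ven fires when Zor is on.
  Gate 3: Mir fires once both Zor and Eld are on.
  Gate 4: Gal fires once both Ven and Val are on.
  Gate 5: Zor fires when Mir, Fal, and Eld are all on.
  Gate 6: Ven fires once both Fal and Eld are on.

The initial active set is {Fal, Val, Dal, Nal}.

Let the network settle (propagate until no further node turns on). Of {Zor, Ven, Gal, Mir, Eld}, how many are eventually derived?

Dal and Fal are on, so Eld fires (Gate 1).
Fal and Eld are on, so Ven fires (Gate 6).
Ven and Val are on, so Gal fires (Gate 4).
Zor would need Mir, Fal, and Eld (Gate 5), but Mir never turns on.
Ven: reached.
Gal: reached.
Mir would need Zor and Eld (Gate 3), but Zor never turns on.
Eld: reached.
Reached: Ven, Gal, and Eld — 3 of the 5.

3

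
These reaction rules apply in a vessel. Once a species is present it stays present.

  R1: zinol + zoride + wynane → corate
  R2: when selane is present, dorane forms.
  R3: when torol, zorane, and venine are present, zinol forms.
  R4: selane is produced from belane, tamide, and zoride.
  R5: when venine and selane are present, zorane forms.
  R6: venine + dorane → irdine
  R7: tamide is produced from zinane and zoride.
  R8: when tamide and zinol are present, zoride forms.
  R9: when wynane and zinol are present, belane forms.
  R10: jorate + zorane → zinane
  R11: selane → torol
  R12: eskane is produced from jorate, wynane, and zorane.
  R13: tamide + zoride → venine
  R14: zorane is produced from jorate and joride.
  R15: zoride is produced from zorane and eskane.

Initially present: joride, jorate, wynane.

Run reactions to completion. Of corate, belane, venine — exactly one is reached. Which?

jorate and joride present → zorane forms (R14).
jorate and zorane present → zinane forms (R10).
jorate, wynane, and zorane present → eskane forms (R12).
zorane and eskane present → zoride forms (R15).
zinane and zoride present → tamide forms (R7).
tamide and zoride present → venine forms (R13).
corate would need zinol, zoride, and wynane (R1), but zinol never forms. belane would need wynane and zinol (R9), but zinol never forms.

venine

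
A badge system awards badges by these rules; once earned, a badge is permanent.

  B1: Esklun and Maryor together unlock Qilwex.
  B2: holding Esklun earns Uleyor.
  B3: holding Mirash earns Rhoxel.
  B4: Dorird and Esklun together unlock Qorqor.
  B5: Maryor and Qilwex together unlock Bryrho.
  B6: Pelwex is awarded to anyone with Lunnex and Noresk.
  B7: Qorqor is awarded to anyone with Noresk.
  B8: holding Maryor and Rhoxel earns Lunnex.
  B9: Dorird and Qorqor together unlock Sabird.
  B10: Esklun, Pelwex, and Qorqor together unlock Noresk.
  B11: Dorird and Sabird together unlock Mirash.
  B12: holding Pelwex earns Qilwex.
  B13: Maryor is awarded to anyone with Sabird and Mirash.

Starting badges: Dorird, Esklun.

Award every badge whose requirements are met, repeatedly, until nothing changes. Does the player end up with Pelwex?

No

Pelwex would need Lunnex and Noresk (B6), but Noresk is never earned.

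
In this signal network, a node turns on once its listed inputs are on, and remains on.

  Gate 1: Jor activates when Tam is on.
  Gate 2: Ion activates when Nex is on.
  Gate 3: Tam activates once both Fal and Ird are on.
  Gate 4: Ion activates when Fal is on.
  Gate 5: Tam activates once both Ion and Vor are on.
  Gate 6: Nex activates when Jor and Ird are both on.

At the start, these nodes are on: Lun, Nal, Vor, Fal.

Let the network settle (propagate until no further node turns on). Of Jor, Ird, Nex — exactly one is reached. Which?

Gate 4: Fal on → Ion on.
Gate 5: Ion and Vor on → Tam on.
Tam is on, so Jor activates (Gate 1).
Nex would need Jor and Ird (Gate 6), but Ird never turns on. No rule produces Ird, and it is not given.

Jor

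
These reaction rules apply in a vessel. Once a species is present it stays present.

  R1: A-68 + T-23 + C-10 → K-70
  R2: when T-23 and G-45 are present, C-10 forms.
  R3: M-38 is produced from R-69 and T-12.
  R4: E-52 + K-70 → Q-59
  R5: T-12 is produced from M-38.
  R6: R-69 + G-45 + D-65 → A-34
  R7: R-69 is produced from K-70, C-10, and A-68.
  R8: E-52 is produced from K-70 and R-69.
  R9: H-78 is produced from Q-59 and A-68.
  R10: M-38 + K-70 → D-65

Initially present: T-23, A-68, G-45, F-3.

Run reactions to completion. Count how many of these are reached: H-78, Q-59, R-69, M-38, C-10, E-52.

T-23 and G-45 present → C-10 forms (R2).
A-68, T-23, and C-10 present → K-70 forms (R1).
K-70, C-10, and A-68 present → R-69 forms (R7).
K-70 and R-69 present → E-52 forms (R8).
E-52 and K-70 present → Q-59 forms (R4).
Q-59 and A-68 present → H-78 forms (R9).
H-78: reached.
Q-59: reached.
R-69: reached.
M-38 would need R-69 and T-12 (R3), but T-12 never forms.
C-10: reached.
E-52: reached.
Reached: H-78, Q-59, R-69, C-10, and E-52 — 5 of the 6.

5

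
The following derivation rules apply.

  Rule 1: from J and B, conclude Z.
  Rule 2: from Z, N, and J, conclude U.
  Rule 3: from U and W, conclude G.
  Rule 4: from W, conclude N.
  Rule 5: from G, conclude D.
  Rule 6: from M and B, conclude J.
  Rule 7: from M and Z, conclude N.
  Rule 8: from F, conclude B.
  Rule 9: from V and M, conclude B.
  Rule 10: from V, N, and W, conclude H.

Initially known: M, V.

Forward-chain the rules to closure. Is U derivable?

Yes

V and M hold, so B follows (Rule 9).
M and B hold, so J follows (Rule 6).
J and B hold, so Z follows (Rule 1).
M and Z hold, so N follows (Rule 7).
Z, N, and J hold, so U follows (Rule 2).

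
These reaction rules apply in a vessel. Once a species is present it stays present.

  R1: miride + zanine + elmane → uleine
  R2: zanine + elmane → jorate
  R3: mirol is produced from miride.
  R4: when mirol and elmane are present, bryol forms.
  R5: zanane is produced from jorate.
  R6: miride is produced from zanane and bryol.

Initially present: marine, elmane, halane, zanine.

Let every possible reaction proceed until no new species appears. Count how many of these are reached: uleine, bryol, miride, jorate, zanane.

2

zanine and elmane present → jorate forms (R2).
jorate present → zanane forms (R5).
uleine would need miride, zanine, and elmane (R1), but miride never forms.
bryol would need mirol and elmane (R4), but mirol never forms.
miride would need zanane and bryol (R6), but bryol never forms.
jorate: reached.
zanane: reached.
Reached: jorate and zanane — 2 of the 5.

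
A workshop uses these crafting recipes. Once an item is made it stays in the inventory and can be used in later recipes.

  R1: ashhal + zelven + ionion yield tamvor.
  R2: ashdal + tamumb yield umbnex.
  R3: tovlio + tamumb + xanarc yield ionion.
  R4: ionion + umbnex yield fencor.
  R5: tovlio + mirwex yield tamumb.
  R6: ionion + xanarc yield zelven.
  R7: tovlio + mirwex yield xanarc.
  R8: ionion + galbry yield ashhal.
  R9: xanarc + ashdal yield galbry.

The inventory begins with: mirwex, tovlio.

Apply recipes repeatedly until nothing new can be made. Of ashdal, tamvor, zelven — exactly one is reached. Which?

Using R5, tovlio and mirwex make tamumb.
Using R7, tovlio and mirwex make xanarc.
Using R3, tovlio, tamumb, and xanarc make ionion.
ionion + xanarc → zelven (R6).
tamvor would need ashhal, zelven, and ionion (R1), but ashhal is never obtained. No rule produces ashdal, and it is not given.

zelven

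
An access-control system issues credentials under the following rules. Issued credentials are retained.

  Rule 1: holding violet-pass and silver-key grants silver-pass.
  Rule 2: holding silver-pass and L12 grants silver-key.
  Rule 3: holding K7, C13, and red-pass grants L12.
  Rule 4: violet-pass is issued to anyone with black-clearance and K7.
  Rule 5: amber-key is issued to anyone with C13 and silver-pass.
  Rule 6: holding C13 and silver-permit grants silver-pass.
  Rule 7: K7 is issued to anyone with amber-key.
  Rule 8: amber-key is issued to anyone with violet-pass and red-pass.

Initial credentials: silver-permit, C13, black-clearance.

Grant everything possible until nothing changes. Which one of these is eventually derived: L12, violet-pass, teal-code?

Holding C13 and silver-permit grants silver-pass (Rule 6).
Holding C13 and silver-pass grants amber-key (Rule 5).
Holding amber-key grants K7 (Rule 7).
Holding black-clearance and K7 grants violet-pass (Rule 4).
No rule produces teal-code, and it is not given. L12 would need K7, C13, and red-pass (Rule 3), but red-pass is never granted.

violet-pass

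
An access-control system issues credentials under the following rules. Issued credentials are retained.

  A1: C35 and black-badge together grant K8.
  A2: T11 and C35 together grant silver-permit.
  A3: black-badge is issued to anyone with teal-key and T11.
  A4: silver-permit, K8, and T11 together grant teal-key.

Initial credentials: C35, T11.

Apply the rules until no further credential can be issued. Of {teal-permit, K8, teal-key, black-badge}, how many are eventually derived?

0

No rule produces teal-permit, and it is not given.
K8 would need C35 and black-badge (A1), but black-badge is never granted.
teal-key would need silver-permit, K8, and T11 (A4), but K8 is never granted.
black-badge would need teal-key and T11 (A3), but teal-key is never granted.
None of the 4 are reached.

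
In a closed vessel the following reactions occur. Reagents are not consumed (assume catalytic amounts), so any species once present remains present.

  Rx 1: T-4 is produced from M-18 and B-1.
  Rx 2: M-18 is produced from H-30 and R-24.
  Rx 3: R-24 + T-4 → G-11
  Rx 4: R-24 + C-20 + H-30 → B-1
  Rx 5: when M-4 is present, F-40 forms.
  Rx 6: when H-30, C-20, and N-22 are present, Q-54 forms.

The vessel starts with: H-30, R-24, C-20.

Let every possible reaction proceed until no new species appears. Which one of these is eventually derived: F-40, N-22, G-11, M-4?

G-11

R-24, C-20, and H-30 present → B-1 forms (Rx 4).
H-30 and R-24 present → M-18 forms (Rx 2).
M-18 and B-1 present → T-4 forms (Rx 1).
R-24 and T-4 present → G-11 forms (Rx 3).
No rule produces N-22, and it is not given. No rule produces M-4, and it is not given. F-40 would need M-4 (Rx 5), but M-4 never forms.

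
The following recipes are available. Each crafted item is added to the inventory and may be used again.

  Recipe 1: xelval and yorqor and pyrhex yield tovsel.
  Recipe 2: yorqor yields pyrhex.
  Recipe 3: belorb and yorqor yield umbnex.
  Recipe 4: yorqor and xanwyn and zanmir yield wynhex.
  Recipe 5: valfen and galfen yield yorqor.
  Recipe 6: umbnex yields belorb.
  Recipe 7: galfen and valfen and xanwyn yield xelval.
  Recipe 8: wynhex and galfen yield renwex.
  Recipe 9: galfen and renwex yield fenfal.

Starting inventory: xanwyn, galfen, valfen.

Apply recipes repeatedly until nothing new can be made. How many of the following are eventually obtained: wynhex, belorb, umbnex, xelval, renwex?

Using Recipe 7, galfen, valfen, and xanwyn make xelval.
wynhex would need yorqor, xanwyn, and zanmir (Recipe 4), but zanmir is never obtained.
belorb would need umbnex (Recipe 6), but umbnex is never obtained.
umbnex would need belorb and yorqor (Recipe 3), but belorb is never obtained.
xelval: reached.
renwex would need wynhex and galfen (Recipe 8), but wynhex is never obtained.
Reached: xelval — 1 of the 5.

1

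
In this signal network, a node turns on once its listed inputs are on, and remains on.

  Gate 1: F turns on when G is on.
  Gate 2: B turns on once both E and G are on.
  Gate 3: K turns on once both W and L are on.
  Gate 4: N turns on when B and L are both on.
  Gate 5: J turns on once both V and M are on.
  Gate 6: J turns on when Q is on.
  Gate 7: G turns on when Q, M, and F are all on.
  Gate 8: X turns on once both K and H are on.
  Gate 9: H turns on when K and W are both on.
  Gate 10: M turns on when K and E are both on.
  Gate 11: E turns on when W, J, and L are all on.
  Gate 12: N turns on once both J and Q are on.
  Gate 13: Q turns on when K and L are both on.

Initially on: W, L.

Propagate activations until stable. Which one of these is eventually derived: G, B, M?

Gate 3: W and L on → K on.
K and L are on, so Q turns on (Gate 13).
Gate 6: Q on → J on.
Gate 11: W, J, and L on → E on.
K and E are on, so M turns on (Gate 10).
G would need Q, M, and F (Gate 7), but F never turns on. B would need E and G (Gate 2), but G never turns on.

M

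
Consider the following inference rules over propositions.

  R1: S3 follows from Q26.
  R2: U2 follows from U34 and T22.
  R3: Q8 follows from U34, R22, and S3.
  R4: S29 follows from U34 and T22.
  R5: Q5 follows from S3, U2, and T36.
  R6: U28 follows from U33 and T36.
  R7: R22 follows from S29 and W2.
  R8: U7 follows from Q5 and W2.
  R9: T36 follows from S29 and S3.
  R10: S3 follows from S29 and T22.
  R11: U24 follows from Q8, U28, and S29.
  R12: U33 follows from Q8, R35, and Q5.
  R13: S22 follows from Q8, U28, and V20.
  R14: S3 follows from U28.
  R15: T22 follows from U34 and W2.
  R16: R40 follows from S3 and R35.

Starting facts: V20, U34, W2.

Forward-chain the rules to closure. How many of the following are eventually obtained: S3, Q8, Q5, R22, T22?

5

U34 and W2 hold, so T22 follows (R15).
From U34 and T22, R2 gives U2.
From U34 and T22, R4 gives S29.
From S29 and T22, R10 gives S3.
S29 and W2 hold, so R22 follows (R7).
U34, R22, and S3 hold, so Q8 follows (R3).
S29 and S3 hold, so T36 follows (R9).
S3, U2, and T36 hold, so Q5 follows (R5).
S3: reached.
Q8: reached.
Q5: reached.
R22: reached.
T22: reached.
All 5 are reached.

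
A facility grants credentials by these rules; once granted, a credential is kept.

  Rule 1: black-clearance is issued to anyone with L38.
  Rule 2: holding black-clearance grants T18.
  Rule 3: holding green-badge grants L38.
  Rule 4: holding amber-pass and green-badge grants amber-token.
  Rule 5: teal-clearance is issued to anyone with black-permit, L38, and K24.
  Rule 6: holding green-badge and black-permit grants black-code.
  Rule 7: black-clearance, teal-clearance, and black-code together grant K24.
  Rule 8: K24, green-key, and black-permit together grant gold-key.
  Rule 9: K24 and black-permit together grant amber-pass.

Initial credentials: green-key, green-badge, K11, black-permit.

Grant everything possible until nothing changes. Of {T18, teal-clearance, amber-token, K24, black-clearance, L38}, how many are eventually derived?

3

Holding green-badge grants L38 (Rule 3).
Holding L38 grants black-clearance (Rule 1).
Holding black-clearance grants T18 (Rule 2).
T18: reached.
teal-clearance would need black-permit, L38, and K24 (Rule 5), but K24 is never granted.
amber-token would need amber-pass and green-badge (Rule 4), but amber-pass is never granted.
K24 would need black-clearance, teal-clearance, and black-code (Rule 7), but teal-clearance is never granted.
black-clearance: reached.
L38: reached.
Reached: T18, black-clearance, and L38 — 3 of the 6.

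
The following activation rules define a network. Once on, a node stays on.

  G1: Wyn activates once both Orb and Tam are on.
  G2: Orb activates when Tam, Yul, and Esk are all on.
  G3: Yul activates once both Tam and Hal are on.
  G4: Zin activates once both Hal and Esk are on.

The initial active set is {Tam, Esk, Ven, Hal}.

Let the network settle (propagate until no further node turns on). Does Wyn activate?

G3: Tam and Hal on → Yul on.
G2: Tam, Yul, and Esk on → Orb on.
Orb and Tam are on, so Wyn activates (G1).

Yes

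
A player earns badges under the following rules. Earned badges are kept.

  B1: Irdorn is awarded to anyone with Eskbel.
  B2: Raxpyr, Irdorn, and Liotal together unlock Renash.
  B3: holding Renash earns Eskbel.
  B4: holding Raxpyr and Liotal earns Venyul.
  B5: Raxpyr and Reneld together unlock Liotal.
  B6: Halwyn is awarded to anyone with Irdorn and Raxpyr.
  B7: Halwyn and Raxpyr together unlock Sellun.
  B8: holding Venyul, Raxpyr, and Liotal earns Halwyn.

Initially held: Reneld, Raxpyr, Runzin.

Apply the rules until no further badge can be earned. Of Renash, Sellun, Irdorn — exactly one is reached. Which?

With Raxpyr and Reneld, Liotal is earned (B5).
With Raxpyr and Liotal, Venyul is earned (B4).
With Venyul, Raxpyr, and Liotal, Halwyn is earned (B8).
With Halwyn and Raxpyr, Sellun is earned (B7).
Irdorn would need Eskbel (B1), but Eskbel is never earned. Renash would need Raxpyr, Irdorn, and Liotal (B2), but Irdorn is never earned.

Sellun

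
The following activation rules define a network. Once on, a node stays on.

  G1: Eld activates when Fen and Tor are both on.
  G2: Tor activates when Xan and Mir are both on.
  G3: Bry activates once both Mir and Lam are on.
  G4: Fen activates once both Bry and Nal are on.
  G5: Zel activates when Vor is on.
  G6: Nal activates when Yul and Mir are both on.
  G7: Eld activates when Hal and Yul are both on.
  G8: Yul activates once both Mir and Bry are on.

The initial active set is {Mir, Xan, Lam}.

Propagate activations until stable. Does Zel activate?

No

Zel would need Vor (G5), but Vor never turns on.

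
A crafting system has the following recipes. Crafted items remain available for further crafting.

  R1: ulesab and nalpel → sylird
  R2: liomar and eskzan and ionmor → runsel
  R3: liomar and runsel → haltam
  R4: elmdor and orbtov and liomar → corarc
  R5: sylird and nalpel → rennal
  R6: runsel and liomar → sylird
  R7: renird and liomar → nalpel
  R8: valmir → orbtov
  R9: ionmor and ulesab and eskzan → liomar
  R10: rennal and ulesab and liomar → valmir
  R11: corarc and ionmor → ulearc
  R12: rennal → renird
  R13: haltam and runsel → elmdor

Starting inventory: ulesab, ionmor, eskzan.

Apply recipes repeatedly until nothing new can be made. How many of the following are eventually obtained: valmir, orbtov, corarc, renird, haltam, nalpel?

1

Using R9, ionmor, ulesab, and eskzan make liomar.
liomar and eskzan and ionmor → runsel (R2).
Using R3, liomar and runsel make haltam.
valmir would need rennal, ulesab, and liomar (R10), but rennal is never obtained.
orbtov would need valmir (R8), but valmir is never obtained.
corarc would need elmdor, orbtov, and liomar (R4), but orbtov is never obtained.
renird would need rennal (R12), but rennal is never obtained.
haltam: reached.
nalpel would need renird and liomar (R7), but renird is never obtained.
Reached: haltam — 1 of the 6.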